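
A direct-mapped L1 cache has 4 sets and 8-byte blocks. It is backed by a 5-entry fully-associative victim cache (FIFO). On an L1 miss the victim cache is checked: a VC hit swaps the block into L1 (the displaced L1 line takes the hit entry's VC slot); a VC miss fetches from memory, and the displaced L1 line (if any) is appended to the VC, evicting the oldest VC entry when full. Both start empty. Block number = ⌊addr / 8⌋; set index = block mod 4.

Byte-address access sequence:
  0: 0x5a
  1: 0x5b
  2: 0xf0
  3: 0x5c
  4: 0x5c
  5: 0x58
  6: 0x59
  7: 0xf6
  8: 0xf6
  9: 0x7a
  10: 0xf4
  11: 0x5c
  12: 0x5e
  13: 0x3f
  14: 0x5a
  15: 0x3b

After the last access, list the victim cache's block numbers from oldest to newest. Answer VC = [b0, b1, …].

VC = [15, 11]

0: 0x5a (blk 11, set 3) → MISS  vc=[]
1: 0x5b (blk 11, set 3) → L1-HIT  vc=[]
2: 0xf0 (blk 30, set 2) → MISS  vc=[]
3: 0x5c (blk 11, set 3) → L1-HIT  vc=[]
4: 0x5c (blk 11, set 3) → L1-HIT  vc=[]
5: 0x58 (blk 11, set 3) → L1-HIT  vc=[]
6: 0x59 (blk 11, set 3) → L1-HIT  vc=[]
7: 0xf6 (blk 30, set 2) → L1-HIT  vc=[]
8: 0xf6 (blk 30, set 2) → L1-HIT  vc=[]
9: 0x7a (blk 15, set 3) → MISS  vc=[11]
10: 0xf4 (blk 30, set 2) → L1-HIT  vc=[11]
11: 0x5c (blk 11, set 3) → VC-HIT  vc=[15]
12: 0x5e (blk 11, set 3) → L1-HIT  vc=[15]
13: 0x3f (blk 7, set 3) → MISS  vc=[15, 11]
14: 0x5a (blk 11, set 3) → VC-HIT  vc=[15, 7]
15: 0x3b (blk 7, set 3) → VC-HIT  vc=[15, 11]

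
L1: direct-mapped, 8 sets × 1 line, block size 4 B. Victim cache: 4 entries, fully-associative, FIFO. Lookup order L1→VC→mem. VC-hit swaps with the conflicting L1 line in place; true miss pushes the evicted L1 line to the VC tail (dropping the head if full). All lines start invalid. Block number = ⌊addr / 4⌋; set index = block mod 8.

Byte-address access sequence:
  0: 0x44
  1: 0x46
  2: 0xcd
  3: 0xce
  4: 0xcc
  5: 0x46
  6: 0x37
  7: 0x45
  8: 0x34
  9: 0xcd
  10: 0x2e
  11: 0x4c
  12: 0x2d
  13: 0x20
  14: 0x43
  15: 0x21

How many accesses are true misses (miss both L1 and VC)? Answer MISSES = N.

MISSES = 7

#0 0x44→b17/s1 MISS; vc=[]
#1 0x46→b17/s1 L1-HIT; vc=[]
#2 0xcd→b51/s3 MISS; vc=[]
#3 0xce→b51/s3 L1-HIT; vc=[]
#4 0xcc→b51/s3 L1-HIT; vc=[]
#5 0x46→b17/s1 L1-HIT; vc=[]
#6 0x37→b13/s5 MISS; vc=[]
#7 0x45→b17/s1 L1-HIT; vc=[]
#8 0x34→b13/s5 L1-HIT; vc=[]
#9 0xcd→b51/s3 L1-HIT; vc=[]
#10 0x2e→b11/s3 MISS; vc=[51]
#11 0x4c→b19/s3 MISS; vc=[51,11]
#12 0x2d→b11/s3 VC-HIT; vc=[51,19]
#13 0x20→b8/s0 MISS; vc=[51,19]
#14 0x43→b16/s0 MISS; vc=[51,19,8]
#15 0x21→b8/s0 VC-HIT; vc=[51,19,16]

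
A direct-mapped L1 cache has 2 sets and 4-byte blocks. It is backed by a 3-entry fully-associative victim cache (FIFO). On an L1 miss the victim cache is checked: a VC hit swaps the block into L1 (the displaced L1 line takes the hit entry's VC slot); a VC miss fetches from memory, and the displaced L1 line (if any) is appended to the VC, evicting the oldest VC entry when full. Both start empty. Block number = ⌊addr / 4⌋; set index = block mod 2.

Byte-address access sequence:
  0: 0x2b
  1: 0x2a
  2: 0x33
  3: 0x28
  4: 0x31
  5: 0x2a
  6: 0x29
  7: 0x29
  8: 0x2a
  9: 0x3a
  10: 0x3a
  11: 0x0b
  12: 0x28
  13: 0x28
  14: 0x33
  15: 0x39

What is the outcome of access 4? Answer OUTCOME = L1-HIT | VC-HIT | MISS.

OUTCOME = VC-HIT

0: 0x2b (blk 10, set 0) → MISS  vc=[]
1: 0x2a (blk 10, set 0) → L1-HIT  vc=[]
2: 0x33 (blk 12, set 0) → MISS  vc=[10]
3: 0x28 (blk 10, set 0) → VC-HIT  vc=[12]
4: 0x31 (blk 12, set 0) → VC-HIT  vc=[10]
5: 0x2a (blk 10, set 0) → VC-HIT  vc=[12]
6: 0x29 (blk 10, set 0) → L1-HIT  vc=[12]
7: 0x29 (blk 10, set 0) → L1-HIT  vc=[12]
8: 0x2a (blk 10, set 0) → L1-HIT  vc=[12]
9: 0x3a (blk 14, set 0) → MISS  vc=[12, 10]
10: 0x3a (blk 14, set 0) → L1-HIT  vc=[12, 10]
11: 0xb (blk 2, set 0) → MISS  vc=[12, 10, 14]
12: 0x28 (blk 10, set 0) → VC-HIT  vc=[12, 2, 14]
13: 0x28 (blk 10, set 0) → L1-HIT  vc=[12, 2, 14]
14: 0x33 (blk 12, set 0) → VC-HIT  vc=[10, 2, 14]
15: 0x39 (blk 14, set 0) → VC-HIT  vc=[10, 2, 12]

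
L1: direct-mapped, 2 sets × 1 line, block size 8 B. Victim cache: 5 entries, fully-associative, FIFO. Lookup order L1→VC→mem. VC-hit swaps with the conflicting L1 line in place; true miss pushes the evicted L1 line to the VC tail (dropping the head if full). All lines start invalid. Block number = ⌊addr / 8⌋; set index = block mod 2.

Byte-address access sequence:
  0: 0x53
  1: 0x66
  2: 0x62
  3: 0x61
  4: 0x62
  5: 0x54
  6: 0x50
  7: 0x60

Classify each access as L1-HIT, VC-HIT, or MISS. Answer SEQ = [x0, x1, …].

SEQ = [MISS, MISS, L1-HIT, L1-HIT, L1-HIT, VC-HIT, L1-HIT, VC-HIT]

#0 0x53→b10/s0 MISS; vc=[]
#1 0x66→b12/s0 MISS; vc=[10]
#2 0x62→b12/s0 L1-HIT; vc=[10]
#3 0x61→b12/s0 L1-HIT; vc=[10]
#4 0x62→b12/s0 L1-HIT; vc=[10]
#5 0x54→b10/s0 VC-HIT; vc=[12]
#6 0x50→b10/s0 L1-HIT; vc=[12]
#7 0x60→b12/s0 VC-HIT; vc=[10]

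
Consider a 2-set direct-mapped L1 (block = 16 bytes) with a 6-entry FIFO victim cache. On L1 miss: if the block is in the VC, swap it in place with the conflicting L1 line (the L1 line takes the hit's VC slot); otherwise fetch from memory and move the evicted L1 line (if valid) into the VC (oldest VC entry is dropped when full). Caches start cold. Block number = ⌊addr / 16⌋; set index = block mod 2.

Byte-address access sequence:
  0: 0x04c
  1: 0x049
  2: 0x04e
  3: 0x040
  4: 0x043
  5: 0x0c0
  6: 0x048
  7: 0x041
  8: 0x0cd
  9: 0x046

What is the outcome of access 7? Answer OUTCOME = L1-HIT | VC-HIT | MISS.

OUTCOME = L1-HIT

#0 0x4c→b4/s0 MISS; vc=[]
#1 0x49→b4/s0 L1-HIT; vc=[]
#2 0x4e→b4/s0 L1-HIT; vc=[]
#3 0x40→b4/s0 L1-HIT; vc=[]
#4 0x43→b4/s0 L1-HIT; vc=[]
#5 0xc0→b12/s0 MISS; vc=[4]
#6 0x48→b4/s0 VC-HIT; vc=[12]
#7 0x41→b4/s0 L1-HIT; vc=[12]
#8 0xcd→b12/s0 VC-HIT; vc=[4]
#9 0x46→b4/s0 VC-HIT; vc=[12]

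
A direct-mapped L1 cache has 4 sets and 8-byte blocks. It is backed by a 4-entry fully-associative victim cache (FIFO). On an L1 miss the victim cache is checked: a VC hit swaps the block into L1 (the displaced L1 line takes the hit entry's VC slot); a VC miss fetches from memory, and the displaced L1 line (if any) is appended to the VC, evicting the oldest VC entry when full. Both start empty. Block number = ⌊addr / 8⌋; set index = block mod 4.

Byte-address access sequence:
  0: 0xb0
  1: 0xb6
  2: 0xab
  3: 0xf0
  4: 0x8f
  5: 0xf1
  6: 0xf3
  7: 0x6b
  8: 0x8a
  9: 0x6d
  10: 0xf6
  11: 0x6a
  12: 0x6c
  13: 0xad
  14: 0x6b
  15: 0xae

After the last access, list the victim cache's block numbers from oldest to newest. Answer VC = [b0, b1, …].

  [0] addr=0xb0 blk=22 s=2: MISS | VC []
  [1] addr=0xb6 blk=22 s=2: L1-HIT | VC []
  [2] addr=0xab blk=21 s=1: MISS | VC []
  [3] addr=0xf0 blk=30 s=2: MISS | VC [22]
  [4] addr=0x8f blk=17 s=1: MISS | VC [22, 21]
  [5] addr=0xf1 blk=30 s=2: L1-HIT | VC [22, 21]
  [6] addr=0xf3 blk=30 s=2: L1-HIT | VC [22, 21]
  [7] addr=0x6b blk=13 s=1: MISS | VC [22, 21, 17]
  [8] addr=0x8a blk=17 s=1: VC-HIT | VC [22, 21, 13]
  [9] addr=0x6d blk=13 s=1: VC-HIT | VC [22, 21, 17]
  [10] addr=0xf6 blk=30 s=2: L1-HIT | VC [22, 21, 17]
  [11] addr=0x6a blk=13 s=1: L1-HIT | VC [22, 21, 17]
  [12] addr=0x6c blk=13 s=1: L1-HIT | VC [22, 21, 17]
  [13] addr=0xad blk=21 s=1: VC-HIT | VC [22, 13, 17]
  [14] addr=0x6b blk=13 s=1: VC-HIT | VC [22, 21, 17]
  [15] addr=0xae blk=21 s=1: VC-HIT | VC [22, 13, 17]

VC = [22, 13, 17]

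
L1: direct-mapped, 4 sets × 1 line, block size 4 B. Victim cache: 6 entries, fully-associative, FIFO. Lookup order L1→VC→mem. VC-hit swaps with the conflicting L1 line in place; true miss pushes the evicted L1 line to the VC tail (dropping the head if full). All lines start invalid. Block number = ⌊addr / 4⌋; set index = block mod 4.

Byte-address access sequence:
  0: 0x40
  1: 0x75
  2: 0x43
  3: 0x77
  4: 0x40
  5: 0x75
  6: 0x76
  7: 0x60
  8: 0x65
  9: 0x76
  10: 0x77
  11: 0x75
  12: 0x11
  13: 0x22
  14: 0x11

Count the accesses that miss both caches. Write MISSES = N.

0: 0x40 (blk 16, set 0) → MISS  vc=[]
1: 0x75 (blk 29, set 1) → MISS  vc=[]
2: 0x43 (blk 16, set 0) → L1-HIT  vc=[]
3: 0x77 (blk 29, set 1) → L1-HIT  vc=[]
4: 0x40 (blk 16, set 0) → L1-HIT  vc=[]
5: 0x75 (blk 29, set 1) → L1-HIT  vc=[]
6: 0x76 (blk 29, set 1) → L1-HIT  vc=[]
7: 0x60 (blk 24, set 0) → MISS  vc=[16]
8: 0x65 (blk 25, set 1) → MISS  vc=[16, 29]
9: 0x76 (blk 29, set 1) → VC-HIT  vc=[16, 25]
10: 0x77 (blk 29, set 1) → L1-HIT  vc=[16, 25]
11: 0x75 (blk 29, set 1) → L1-HIT  vc=[16, 25]
12: 0x11 (blk 4, set 0) → MISS  vc=[16, 25, 24]
13: 0x22 (blk 8, set 0) → MISS  vc=[16, 25, 24, 4]
14: 0x11 (blk 4, set 0) → VC-HIT  vc=[16, 25, 24, 8]

MISSES = 6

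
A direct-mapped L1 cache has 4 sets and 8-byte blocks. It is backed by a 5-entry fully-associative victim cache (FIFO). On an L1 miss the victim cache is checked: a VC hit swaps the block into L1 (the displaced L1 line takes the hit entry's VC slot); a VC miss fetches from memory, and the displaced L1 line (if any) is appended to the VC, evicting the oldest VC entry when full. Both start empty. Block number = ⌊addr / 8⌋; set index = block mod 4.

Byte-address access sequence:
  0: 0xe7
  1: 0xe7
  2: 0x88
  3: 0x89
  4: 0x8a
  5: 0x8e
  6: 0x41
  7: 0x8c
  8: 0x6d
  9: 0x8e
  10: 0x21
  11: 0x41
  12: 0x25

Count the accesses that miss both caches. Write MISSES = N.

MISSES = 5

  [0] addr=0xe7 blk=28 s=0: MISS | VC []
  [1] addr=0xe7 blk=28 s=0: L1-HIT | VC []
  [2] addr=0x88 blk=17 s=1: MISS | VC []
  [3] addr=0x89 blk=17 s=1: L1-HIT | VC []
  [4] addr=0x8a blk=17 s=1: L1-HIT | VC []
  [5] addr=0x8e blk=17 s=1: L1-HIT | VC []
  [6] addr=0x41 blk=8 s=0: MISS | VC [28]
  [7] addr=0x8c blk=17 s=1: L1-HIT | VC [28]
  [8] addr=0x6d blk=13 s=1: MISS | VC [28, 17]
  [9] addr=0x8e blk=17 s=1: VC-HIT | VC [28, 13]
  [10] addr=0x21 blk=4 s=0: MISS | VC [28, 13, 8]
  [11] addr=0x41 blk=8 s=0: VC-HIT | VC [28, 13, 4]
  [12] addr=0x25 blk=4 s=0: VC-HIT | VC [28, 13, 8]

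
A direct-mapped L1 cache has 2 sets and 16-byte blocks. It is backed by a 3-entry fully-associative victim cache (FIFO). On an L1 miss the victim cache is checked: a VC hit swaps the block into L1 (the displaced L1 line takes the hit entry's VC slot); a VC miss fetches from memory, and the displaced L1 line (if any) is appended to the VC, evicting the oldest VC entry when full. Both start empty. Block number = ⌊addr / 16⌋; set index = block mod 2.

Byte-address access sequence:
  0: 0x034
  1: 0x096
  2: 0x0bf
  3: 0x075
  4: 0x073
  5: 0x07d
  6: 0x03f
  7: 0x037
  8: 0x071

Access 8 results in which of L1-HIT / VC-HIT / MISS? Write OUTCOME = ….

0: 0x34 (blk 3, set 1) → MISS  vc=[]
1: 0x96 (blk 9, set 1) → MISS  vc=[3]
2: 0xbf (blk 11, set 1) → MISS  vc=[3, 9]
3: 0x75 (blk 7, set 1) → MISS  vc=[3, 9, 11]
4: 0x73 (blk 7, set 1) → L1-HIT  vc=[3, 9, 11]
5: 0x7d (blk 7, set 1) → L1-HIT  vc=[3, 9, 11]
6: 0x3f (blk 3, set 1) → VC-HIT  vc=[7, 9, 11]
7: 0x37 (blk 3, set 1) → L1-HIT  vc=[7, 9, 11]
8: 0x71 (blk 7, set 1) → VC-HIT  vc=[3, 9, 11]

OUTCOME = VC-HIT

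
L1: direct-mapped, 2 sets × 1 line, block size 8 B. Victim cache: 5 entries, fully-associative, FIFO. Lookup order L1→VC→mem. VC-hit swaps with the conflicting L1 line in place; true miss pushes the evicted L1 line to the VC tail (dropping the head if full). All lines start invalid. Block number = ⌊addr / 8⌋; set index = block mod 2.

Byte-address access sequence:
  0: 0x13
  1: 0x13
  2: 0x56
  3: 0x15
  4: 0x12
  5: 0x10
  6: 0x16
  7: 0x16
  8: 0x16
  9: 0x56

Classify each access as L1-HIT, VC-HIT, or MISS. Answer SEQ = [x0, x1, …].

0: 0x13 (blk 2, set 0) → MISS  vc=[]
1: 0x13 (blk 2, set 0) → L1-HIT  vc=[]
2: 0x56 (blk 10, set 0) → MISS  vc=[2]
3: 0x15 (blk 2, set 0) → VC-HIT  vc=[10]
4: 0x12 (blk 2, set 0) → L1-HIT  vc=[10]
5: 0x10 (blk 2, set 0) → L1-HIT  vc=[10]
6: 0x16 (blk 2, set 0) → L1-HIT  vc=[10]
7: 0x16 (blk 2, set 0) → L1-HIT  vc=[10]
8: 0x16 (blk 2, set 0) → L1-HIT  vc=[10]
9: 0x56 (blk 10, set 0) → VC-HIT  vc=[2]

SEQ = [MISS, L1-HIT, MISS, VC-HIT, L1-HIT, L1-HIT, L1-HIT, L1-HIT, L1-HIT, VC-HIT]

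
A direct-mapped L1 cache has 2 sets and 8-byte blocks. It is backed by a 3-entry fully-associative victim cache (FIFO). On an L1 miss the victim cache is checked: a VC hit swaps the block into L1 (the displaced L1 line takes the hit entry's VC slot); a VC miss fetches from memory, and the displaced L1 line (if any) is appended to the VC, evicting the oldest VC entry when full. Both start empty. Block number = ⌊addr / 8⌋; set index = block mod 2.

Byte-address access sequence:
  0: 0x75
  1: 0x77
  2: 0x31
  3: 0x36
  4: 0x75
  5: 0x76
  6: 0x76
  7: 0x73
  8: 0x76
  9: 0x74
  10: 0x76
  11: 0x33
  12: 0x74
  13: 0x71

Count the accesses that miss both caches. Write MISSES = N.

0: 0x75 (blk 14, set 0) → MISS  vc=[]
1: 0x77 (blk 14, set 0) → L1-HIT  vc=[]
2: 0x31 (blk 6, set 0) → MISS  vc=[14]
3: 0x36 (blk 6, set 0) → L1-HIT  vc=[14]
4: 0x75 (blk 14, set 0) → VC-HIT  vc=[6]
5: 0x76 (blk 14, set 0) → L1-HIT  vc=[6]
6: 0x76 (blk 14, set 0) → L1-HIT  vc=[6]
7: 0x73 (blk 14, set 0) → L1-HIT  vc=[6]
8: 0x76 (blk 14, set 0) → L1-HIT  vc=[6]
9: 0x74 (blk 14, set 0) → L1-HIT  vc=[6]
10: 0x76 (blk 14, set 0) → L1-HIT  vc=[6]
11: 0x33 (blk 6, set 0) → VC-HIT  vc=[14]
12: 0x74 (blk 14, set 0) → VC-HIT  vc=[6]
13: 0x71 (blk 14, set 0) → L1-HIT  vc=[6]

MISSES = 2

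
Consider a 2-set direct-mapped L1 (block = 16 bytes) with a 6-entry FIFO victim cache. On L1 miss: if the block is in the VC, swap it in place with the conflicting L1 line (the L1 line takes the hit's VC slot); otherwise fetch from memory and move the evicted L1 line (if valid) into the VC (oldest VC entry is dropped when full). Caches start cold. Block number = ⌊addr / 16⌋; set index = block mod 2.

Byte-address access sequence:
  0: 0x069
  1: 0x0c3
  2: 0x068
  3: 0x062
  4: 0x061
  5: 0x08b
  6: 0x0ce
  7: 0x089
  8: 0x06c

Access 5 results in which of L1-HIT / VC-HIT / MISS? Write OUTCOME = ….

OUTCOME = MISS

  [0] addr=0x69 blk=6 s=0: MISS | VC []
  [1] addr=0xc3 blk=12 s=0: MISS | VC [6]
  [2] addr=0x68 blk=6 s=0: VC-HIT | VC [12]
  [3] addr=0x62 blk=6 s=0: L1-HIT | VC [12]
  [4] addr=0x61 blk=6 s=0: L1-HIT | VC [12]
  [5] addr=0x8b blk=8 s=0: MISS | VC [12, 6]
  [6] addr=0xce blk=12 s=0: VC-HIT | VC [8, 6]
  [7] addr=0x89 blk=8 s=0: VC-HIT | VC [12, 6]
  [8] addr=0x6c blk=6 s=0: VC-HIT | VC [12, 8]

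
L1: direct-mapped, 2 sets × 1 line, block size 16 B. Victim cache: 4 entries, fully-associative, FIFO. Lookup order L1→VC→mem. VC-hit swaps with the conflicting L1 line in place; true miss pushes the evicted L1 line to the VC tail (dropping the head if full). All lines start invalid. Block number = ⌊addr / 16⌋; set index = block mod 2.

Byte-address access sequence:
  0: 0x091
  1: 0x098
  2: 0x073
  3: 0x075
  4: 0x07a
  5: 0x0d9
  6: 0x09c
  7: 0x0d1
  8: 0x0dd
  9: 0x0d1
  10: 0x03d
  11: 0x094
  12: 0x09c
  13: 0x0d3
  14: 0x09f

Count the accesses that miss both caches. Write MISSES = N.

  [0] addr=0x91 blk=9 s=1: MISS | VC []
  [1] addr=0x98 blk=9 s=1: L1-HIT | VC []
  [2] addr=0x73 blk=7 s=1: MISS | VC [9]
  [3] addr=0x75 blk=7 s=1: L1-HIT | VC [9]
  [4] addr=0x7a blk=7 s=1: L1-HIT | VC [9]
  [5] addr=0xd9 blk=13 s=1: MISS | VC [9, 7]
  [6] addr=0x9c blk=9 s=1: VC-HIT | VC [13, 7]
  [7] addr=0xd1 blk=13 s=1: VC-HIT | VC [9, 7]
  [8] addr=0xdd blk=13 s=1: L1-HIT | VC [9, 7]
  [9] addr=0xd1 blk=13 s=1: L1-HIT | VC [9, 7]
  [10] addr=0x3d blk=3 s=1: MISS | VC [9, 7, 13]
  [11] addr=0x94 blk=9 s=1: VC-HIT | VC [3, 7, 13]
  [12] addr=0x9c blk=9 s=1: L1-HIT | VC [3, 7, 13]
  [13] addr=0xd3 blk=13 s=1: VC-HIT | VC [3, 7, 9]
  [14] addr=0x9f blk=9 s=1: VC-HIT | VC [3, 7, 13]

MISSES = 4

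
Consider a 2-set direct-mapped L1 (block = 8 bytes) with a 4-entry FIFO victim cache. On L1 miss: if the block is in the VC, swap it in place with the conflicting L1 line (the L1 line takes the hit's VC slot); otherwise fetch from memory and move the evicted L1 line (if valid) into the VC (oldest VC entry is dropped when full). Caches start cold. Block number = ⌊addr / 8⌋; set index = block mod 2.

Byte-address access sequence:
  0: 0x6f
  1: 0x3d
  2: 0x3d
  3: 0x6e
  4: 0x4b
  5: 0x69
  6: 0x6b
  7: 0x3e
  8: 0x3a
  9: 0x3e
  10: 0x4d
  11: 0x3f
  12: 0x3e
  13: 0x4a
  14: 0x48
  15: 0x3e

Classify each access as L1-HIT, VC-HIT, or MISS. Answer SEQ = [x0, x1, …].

SEQ = [MISS, MISS, L1-HIT, VC-HIT, MISS, VC-HIT, L1-HIT, VC-HIT, L1-HIT, L1-HIT, VC-HIT, VC-HIT, L1-HIT, VC-HIT, L1-HIT, VC-HIT]

  [0] addr=0x6f blk=13 s=1: MISS | VC []
  [1] addr=0x3d blk=7 s=1: MISS | VC [13]
  [2] addr=0x3d blk=7 s=1: L1-HIT | VC [13]
  [3] addr=0x6e blk=13 s=1: VC-HIT | VC [7]
  [4] addr=0x4b blk=9 s=1: MISS | VC [7, 13]
  [5] addr=0x69 blk=13 s=1: VC-HIT | VC [7, 9]
  [6] addr=0x6b blk=13 s=1: L1-HIT | VC [7, 9]
  [7] addr=0x3e blk=7 s=1: VC-HIT | VC [13, 9]
  [8] addr=0x3a blk=7 s=1: L1-HIT | VC [13, 9]
  [9] addr=0x3e blk=7 s=1: L1-HIT | VC [13, 9]
  [10] addr=0x4d blk=9 s=1: VC-HIT | VC [13, 7]
  [11] addr=0x3f blk=7 s=1: VC-HIT | VC [13, 9]
  [12] addr=0x3e blk=7 s=1: L1-HIT | VC [13, 9]
  [13] addr=0x4a blk=9 s=1: VC-HIT | VC [13, 7]
  [14] addr=0x48 blk=9 s=1: L1-HIT | VC [13, 7]
  [15] addr=0x3e blk=7 s=1: VC-HIT | VC [13, 9]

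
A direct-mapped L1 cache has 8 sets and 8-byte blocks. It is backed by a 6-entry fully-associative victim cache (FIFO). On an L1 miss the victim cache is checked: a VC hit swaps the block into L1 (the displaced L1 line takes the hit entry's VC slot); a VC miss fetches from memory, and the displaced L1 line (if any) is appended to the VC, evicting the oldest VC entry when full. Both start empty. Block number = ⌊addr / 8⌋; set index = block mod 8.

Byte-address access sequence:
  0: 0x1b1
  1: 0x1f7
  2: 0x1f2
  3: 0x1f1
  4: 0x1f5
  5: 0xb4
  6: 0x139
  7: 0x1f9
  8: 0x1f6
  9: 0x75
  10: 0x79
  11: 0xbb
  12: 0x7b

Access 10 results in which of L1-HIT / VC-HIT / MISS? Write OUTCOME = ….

OUTCOME = MISS

0: 0x1b1 (blk 54, set 6) → MISS  vc=[]
1: 0x1f7 (blk 62, set 6) → MISS  vc=[54]
2: 0x1f2 (blk 62, set 6) → L1-HIT  vc=[54]
3: 0x1f1 (blk 62, set 6) → L1-HIT  vc=[54]
4: 0x1f5 (blk 62, set 6) → L1-HIT  vc=[54]
5: 0xb4 (blk 22, set 6) → MISS  vc=[54, 62]
6: 0x139 (blk 39, set 7) → MISS  vc=[54, 62]
7: 0x1f9 (blk 63, set 7) → MISS  vc=[54, 62, 39]
8: 0x1f6 (blk 62, set 6) → VC-HIT  vc=[54, 22, 39]
9: 0x75 (blk 14, set 6) → MISS  vc=[54, 22, 39, 62]
10: 0x79 (blk 15, set 7) → MISS  vc=[54, 22, 39, 62, 63]
11: 0xbb (blk 23, set 7) → MISS  vc=[54, 22, 39, 62, 63, 15]
12: 0x7b (blk 15, set 7) → VC-HIT  vc=[54, 22, 39, 62, 63, 23]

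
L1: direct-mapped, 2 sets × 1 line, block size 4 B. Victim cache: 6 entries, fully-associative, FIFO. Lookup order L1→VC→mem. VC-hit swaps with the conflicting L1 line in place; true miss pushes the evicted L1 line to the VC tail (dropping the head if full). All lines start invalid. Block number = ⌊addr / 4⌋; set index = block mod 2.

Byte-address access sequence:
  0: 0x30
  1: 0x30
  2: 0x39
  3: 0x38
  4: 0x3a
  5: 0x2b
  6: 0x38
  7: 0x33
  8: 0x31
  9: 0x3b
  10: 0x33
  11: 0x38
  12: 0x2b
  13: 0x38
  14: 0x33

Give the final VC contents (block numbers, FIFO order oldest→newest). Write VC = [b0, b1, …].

VC = [14, 10]

#0 0x30→b12/s0 MISS; vc=[]
#1 0x30→b12/s0 L1-HIT; vc=[]
#2 0x39→b14/s0 MISS; vc=[12]
#3 0x38→b14/s0 L1-HIT; vc=[12]
#4 0x3a→b14/s0 L1-HIT; vc=[12]
#5 0x2b→b10/s0 MISS; vc=[12,14]
#6 0x38→b14/s0 VC-HIT; vc=[12,10]
#7 0x33→b12/s0 VC-HIT; vc=[14,10]
#8 0x31→b12/s0 L1-HIT; vc=[14,10]
#9 0x3b→b14/s0 VC-HIT; vc=[12,10]
#10 0x33→b12/s0 VC-HIT; vc=[14,10]
#11 0x38→b14/s0 VC-HIT; vc=[12,10]
#12 0x2b→b10/s0 VC-HIT; vc=[12,14]
#13 0x38→b14/s0 VC-HIT; vc=[12,10]
#14 0x33→b12/s0 VC-HIT; vc=[14,10]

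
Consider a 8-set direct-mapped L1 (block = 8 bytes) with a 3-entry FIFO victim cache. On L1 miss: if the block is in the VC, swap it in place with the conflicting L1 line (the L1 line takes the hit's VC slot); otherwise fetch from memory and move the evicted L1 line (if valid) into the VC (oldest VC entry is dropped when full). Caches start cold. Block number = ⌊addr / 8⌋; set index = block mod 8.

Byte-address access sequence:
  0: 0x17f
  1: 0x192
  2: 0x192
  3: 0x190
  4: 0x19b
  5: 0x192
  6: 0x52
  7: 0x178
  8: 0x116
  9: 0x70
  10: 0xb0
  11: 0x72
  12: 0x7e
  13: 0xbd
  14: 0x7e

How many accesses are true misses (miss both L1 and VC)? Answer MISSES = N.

0: 0x17f (blk 47, set 7) → MISS  vc=[]
1: 0x192 (blk 50, set 2) → MISS  vc=[]
2: 0x192 (blk 50, set 2) → L1-HIT  vc=[]
3: 0x190 (blk 50, set 2) → L1-HIT  vc=[]
4: 0x19b (blk 51, set 3) → MISS  vc=[]
5: 0x192 (blk 50, set 2) → L1-HIT  vc=[]
6: 0x52 (blk 10, set 2) → MISS  vc=[50]
7: 0x178 (blk 47, set 7) → L1-HIT  vc=[50]
8: 0x116 (blk 34, set 2) → MISS  vc=[50, 10]
9: 0x70 (blk 14, set 6) → MISS  vc=[50, 10]
10: 0xb0 (blk 22, set 6) → MISS  vc=[50, 10, 14]
11: 0x72 (blk 14, set 6) → VC-HIT  vc=[50, 10, 22]
12: 0x7e (blk 15, set 7) → MISS  vc=[10, 22, 47]
13: 0xbd (blk 23, set 7) → MISS  vc=[22, 47, 15]
14: 0x7e (blk 15, set 7) → VC-HIT  vc=[22, 47, 23]

MISSES = 9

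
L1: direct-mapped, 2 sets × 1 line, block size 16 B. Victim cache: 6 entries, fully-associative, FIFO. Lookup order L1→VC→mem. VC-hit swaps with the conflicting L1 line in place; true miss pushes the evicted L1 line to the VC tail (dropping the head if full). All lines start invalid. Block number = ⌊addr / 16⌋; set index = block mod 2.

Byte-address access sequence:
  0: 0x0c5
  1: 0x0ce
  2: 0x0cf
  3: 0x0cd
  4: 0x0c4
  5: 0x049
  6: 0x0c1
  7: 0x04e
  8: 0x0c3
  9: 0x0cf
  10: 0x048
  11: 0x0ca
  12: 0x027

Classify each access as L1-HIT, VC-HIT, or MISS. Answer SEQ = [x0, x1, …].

SEQ = [MISS, L1-HIT, L1-HIT, L1-HIT, L1-HIT, MISS, VC-HIT, VC-HIT, VC-HIT, L1-HIT, VC-HIT, VC-HIT, MISS]

#0 0xc5→b12/s0 MISS; vc=[]
#1 0xce→b12/s0 L1-HIT; vc=[]
#2 0xcf→b12/s0 L1-HIT; vc=[]
#3 0xcd→b12/s0 L1-HIT; vc=[]
#4 0xc4→b12/s0 L1-HIT; vc=[]
#5 0x49→b4/s0 MISS; vc=[12]
#6 0xc1→b12/s0 VC-HIT; vc=[4]
#7 0x4e→b4/s0 VC-HIT; vc=[12]
#8 0xc3→b12/s0 VC-HIT; vc=[4]
#9 0xcf→b12/s0 L1-HIT; vc=[4]
#10 0x48→b4/s0 VC-HIT; vc=[12]
#11 0xca→b12/s0 VC-HIT; vc=[4]
#12 0x27→b2/s0 MISS; vc=[4,12]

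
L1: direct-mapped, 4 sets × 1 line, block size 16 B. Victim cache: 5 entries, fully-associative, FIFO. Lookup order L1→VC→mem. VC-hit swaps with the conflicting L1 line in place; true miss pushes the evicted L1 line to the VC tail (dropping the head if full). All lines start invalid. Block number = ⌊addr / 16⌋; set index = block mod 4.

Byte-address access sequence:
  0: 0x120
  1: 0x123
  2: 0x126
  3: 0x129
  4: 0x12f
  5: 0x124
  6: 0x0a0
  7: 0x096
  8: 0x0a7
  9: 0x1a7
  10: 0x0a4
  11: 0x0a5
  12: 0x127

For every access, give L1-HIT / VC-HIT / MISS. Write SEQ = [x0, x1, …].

SEQ = [MISS, L1-HIT, L1-HIT, L1-HIT, L1-HIT, L1-HIT, MISS, MISS, L1-HIT, MISS, VC-HIT, L1-HIT, VC-HIT]

0: 0x120 (blk 18, set 2) → MISS  vc=[]
1: 0x123 (blk 18, set 2) → L1-HIT  vc=[]
2: 0x126 (blk 18, set 2) → L1-HIT  vc=[]
3: 0x129 (blk 18, set 2) → L1-HIT  vc=[]
4: 0x12f (blk 18, set 2) → L1-HIT  vc=[]
5: 0x124 (blk 18, set 2) → L1-HIT  vc=[]
6: 0xa0 (blk 10, set 2) → MISS  vc=[18]
7: 0x96 (blk 9, set 1) → MISS  vc=[18]
8: 0xa7 (blk 10, set 2) → L1-HIT  vc=[18]
9: 0x1a7 (blk 26, set 2) → MISS  vc=[18, 10]
10: 0xa4 (blk 10, set 2) → VC-HIT  vc=[18, 26]
11: 0xa5 (blk 10, set 2) → L1-HIT  vc=[18, 26]
12: 0x127 (blk 18, set 2) → VC-HIT  vc=[10, 26]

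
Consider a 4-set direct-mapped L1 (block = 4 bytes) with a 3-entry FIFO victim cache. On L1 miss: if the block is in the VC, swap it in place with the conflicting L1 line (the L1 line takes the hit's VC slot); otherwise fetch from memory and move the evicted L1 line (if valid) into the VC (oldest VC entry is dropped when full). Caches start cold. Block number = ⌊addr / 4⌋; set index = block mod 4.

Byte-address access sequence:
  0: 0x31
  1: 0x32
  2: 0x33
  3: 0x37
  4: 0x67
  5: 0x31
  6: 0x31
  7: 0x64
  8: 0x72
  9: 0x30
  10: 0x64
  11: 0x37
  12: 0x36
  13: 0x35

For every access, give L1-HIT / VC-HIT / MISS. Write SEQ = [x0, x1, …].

SEQ = [MISS, L1-HIT, L1-HIT, MISS, MISS, L1-HIT, L1-HIT, L1-HIT, MISS, VC-HIT, L1-HIT, VC-HIT, L1-HIT, L1-HIT]

0: 0x31 (blk 12, set 0) → MISS  vc=[]
1: 0x32 (blk 12, set 0) → L1-HIT  vc=[]
2: 0x33 (blk 12, set 0) → L1-HIT  vc=[]
3: 0x37 (blk 13, set 1) → MISS  vc=[]
4: 0x67 (blk 25, set 1) → MISS  vc=[13]
5: 0x31 (blk 12, set 0) → L1-HIT  vc=[13]
6: 0x31 (blk 12, set 0) → L1-HIT  vc=[13]
7: 0x64 (blk 25, set 1) → L1-HIT  vc=[13]
8: 0x72 (blk 28, set 0) → MISS  vc=[13, 12]
9: 0x30 (blk 12, set 0) → VC-HIT  vc=[13, 28]
10: 0x64 (blk 25, set 1) → L1-HIT  vc=[13, 28]
11: 0x37 (blk 13, set 1) → VC-HIT  vc=[25, 28]
12: 0x36 (blk 13, set 1) → L1-HIT  vc=[25, 28]
13: 0x35 (blk 13, set 1) → L1-HIT  vc=[25, 28]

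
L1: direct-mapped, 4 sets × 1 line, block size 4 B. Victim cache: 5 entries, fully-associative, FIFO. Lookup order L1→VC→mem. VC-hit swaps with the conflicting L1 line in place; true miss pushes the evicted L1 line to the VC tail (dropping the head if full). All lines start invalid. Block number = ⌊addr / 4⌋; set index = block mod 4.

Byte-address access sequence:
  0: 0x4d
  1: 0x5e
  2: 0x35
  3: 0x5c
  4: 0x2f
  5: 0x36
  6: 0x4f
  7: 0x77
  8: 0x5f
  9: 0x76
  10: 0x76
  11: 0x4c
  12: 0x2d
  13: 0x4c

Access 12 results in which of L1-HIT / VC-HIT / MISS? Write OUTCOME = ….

0: 0x4d (blk 19, set 3) → MISS  vc=[]
1: 0x5e (blk 23, set 3) → MISS  vc=[19]
2: 0x35 (blk 13, set 1) → MISS  vc=[19]
3: 0x5c (blk 23, set 3) → L1-HIT  vc=[19]
4: 0x2f (blk 11, set 3) → MISS  vc=[19, 23]
5: 0x36 (blk 13, set 1) → L1-HIT  vc=[19, 23]
6: 0x4f (blk 19, set 3) → VC-HIT  vc=[11, 23]
7: 0x77 (blk 29, set 1) → MISS  vc=[11, 23, 13]
8: 0x5f (blk 23, set 3) → VC-HIT  vc=[11, 19, 13]
9: 0x76 (blk 29, set 1) → L1-HIT  vc=[11, 19, 13]
10: 0x76 (blk 29, set 1) → L1-HIT  vc=[11, 19, 13]
11: 0x4c (blk 19, set 3) → VC-HIT  vc=[11, 23, 13]
12: 0x2d (blk 11, set 3) → VC-HIT  vc=[19, 23, 13]
13: 0x4c (blk 19, set 3) → VC-HIT  vc=[11, 23, 13]

OUTCOME = VC-HIT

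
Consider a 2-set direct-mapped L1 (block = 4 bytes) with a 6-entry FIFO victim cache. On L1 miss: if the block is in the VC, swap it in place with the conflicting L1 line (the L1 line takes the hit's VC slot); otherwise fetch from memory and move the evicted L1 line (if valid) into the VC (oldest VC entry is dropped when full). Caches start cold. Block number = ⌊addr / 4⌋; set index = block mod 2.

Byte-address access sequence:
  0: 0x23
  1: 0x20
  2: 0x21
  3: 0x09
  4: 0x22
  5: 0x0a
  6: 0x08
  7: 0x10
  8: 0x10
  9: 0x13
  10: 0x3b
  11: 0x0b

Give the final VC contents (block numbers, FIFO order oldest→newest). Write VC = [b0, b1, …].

  [0] addr=0x23 blk=8 s=0: MISS | VC []
  [1] addr=0x20 blk=8 s=0: L1-HIT | VC []
  [2] addr=0x21 blk=8 s=0: L1-HIT | VC []
  [3] addr=0x9 blk=2 s=0: MISS | VC [8]
  [4] addr=0x22 blk=8 s=0: VC-HIT | VC [2]
  [5] addr=0xa blk=2 s=0: VC-HIT | VC [8]
  [6] addr=0x8 blk=2 s=0: L1-HIT | VC [8]
  [7] addr=0x10 blk=4 s=0: MISS | VC [8, 2]
  [8] addr=0x10 blk=4 s=0: L1-HIT | VC [8, 2]
  [9] addr=0x13 blk=4 s=0: L1-HIT | VC [8, 2]
  [10] addr=0x3b blk=14 s=0: MISS | VC [8, 2, 4]
  [11] addr=0xb blk=2 s=0: VC-HIT | VC [8, 14, 4]

VC = [8, 14, 4]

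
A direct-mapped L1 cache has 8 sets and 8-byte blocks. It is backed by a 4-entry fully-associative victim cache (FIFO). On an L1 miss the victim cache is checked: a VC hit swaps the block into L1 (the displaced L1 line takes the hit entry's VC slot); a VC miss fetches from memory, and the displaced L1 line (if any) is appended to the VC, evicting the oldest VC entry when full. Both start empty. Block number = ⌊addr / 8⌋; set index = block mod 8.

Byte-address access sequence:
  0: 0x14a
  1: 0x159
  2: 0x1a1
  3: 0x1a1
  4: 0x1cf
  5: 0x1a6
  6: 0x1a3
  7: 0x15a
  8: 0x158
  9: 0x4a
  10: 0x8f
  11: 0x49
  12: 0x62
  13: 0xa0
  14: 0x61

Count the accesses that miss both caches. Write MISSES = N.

  [0] addr=0x14a blk=41 s=1: MISS | VC []
  [1] addr=0x159 blk=43 s=3: MISS | VC []
  [2] addr=0x1a1 blk=52 s=4: MISS | VC []
  [3] addr=0x1a1 blk=52 s=4: L1-HIT | VC []
  [4] addr=0x1cf blk=57 s=1: MISS | VC [41]
  [5] addr=0x1a6 blk=52 s=4: L1-HIT | VC [41]
  [6] addr=0x1a3 blk=52 s=4: L1-HIT | VC [41]
  [7] addr=0x15a blk=43 s=3: L1-HIT | VC [41]
  [8] addr=0x158 blk=43 s=3: L1-HIT | VC [41]
  [9] addr=0x4a blk=9 s=1: MISS | VC [41, 57]
  [10] addr=0x8f blk=17 s=1: MISS | VC [41, 57, 9]
  [11] addr=0x49 blk=9 s=1: VC-HIT | VC [41, 57, 17]
  [12] addr=0x62 blk=12 s=4: MISS | VC [41, 57, 17, 52]
  [13] addr=0xa0 blk=20 s=4: MISS | VC [57, 17, 52, 12]
  [14] addr=0x61 blk=12 s=4: VC-HIT | VC [57, 17, 52, 20]

MISSES = 8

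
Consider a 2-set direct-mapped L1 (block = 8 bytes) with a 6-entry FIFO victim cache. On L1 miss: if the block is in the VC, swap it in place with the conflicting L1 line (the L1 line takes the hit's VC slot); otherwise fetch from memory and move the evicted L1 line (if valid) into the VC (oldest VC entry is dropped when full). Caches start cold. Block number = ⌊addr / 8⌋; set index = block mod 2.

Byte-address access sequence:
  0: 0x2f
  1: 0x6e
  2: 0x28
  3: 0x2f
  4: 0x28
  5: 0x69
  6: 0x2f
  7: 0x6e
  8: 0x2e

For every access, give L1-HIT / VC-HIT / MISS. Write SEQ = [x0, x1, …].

#0 0x2f→b5/s1 MISS; vc=[]
#1 0x6e→b13/s1 MISS; vc=[5]
#2 0x28→b5/s1 VC-HIT; vc=[13]
#3 0x2f→b5/s1 L1-HIT; vc=[13]
#4 0x28→b5/s1 L1-HIT; vc=[13]
#5 0x69→b13/s1 VC-HIT; vc=[5]
#6 0x2f→b5/s1 VC-HIT; vc=[13]
#7 0x6e→b13/s1 VC-HIT; vc=[5]
#8 0x2e→b5/s1 VC-HIT; vc=[13]

SEQ = [MISS, MISS, VC-HIT, L1-HIT, L1-HIT, VC-HIT, VC-HIT, VC-HIT, VC-HIT]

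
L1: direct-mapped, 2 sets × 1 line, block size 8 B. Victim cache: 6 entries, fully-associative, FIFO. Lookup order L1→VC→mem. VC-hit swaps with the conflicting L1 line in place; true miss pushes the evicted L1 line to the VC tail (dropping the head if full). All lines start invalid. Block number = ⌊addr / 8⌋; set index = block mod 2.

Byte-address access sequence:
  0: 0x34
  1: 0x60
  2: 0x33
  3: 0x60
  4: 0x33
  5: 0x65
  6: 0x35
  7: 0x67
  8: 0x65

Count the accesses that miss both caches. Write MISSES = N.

#0 0x34→b6/s0 MISS; vc=[]
#1 0x60→b12/s0 MISS; vc=[6]
#2 0x33→b6/s0 VC-HIT; vc=[12]
#3 0x60→b12/s0 VC-HIT; vc=[6]
#4 0x33→b6/s0 VC-HIT; vc=[12]
#5 0x65→b12/s0 VC-HIT; vc=[6]
#6 0x35→b6/s0 VC-HIT; vc=[12]
#7 0x67→b12/s0 VC-HIT; vc=[6]
#8 0x65→b12/s0 L1-HIT; vc=[6]

MISSES = 2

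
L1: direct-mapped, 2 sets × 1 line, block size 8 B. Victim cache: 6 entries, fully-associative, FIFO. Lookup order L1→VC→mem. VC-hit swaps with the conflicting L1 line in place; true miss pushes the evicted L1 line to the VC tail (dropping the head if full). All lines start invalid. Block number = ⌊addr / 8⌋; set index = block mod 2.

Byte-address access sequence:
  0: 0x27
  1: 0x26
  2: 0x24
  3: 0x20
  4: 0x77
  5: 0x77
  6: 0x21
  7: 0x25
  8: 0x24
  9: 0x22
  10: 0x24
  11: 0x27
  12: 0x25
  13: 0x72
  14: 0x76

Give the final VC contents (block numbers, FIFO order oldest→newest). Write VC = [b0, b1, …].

#0 0x27→b4/s0 MISS; vc=[]
#1 0x26→b4/s0 L1-HIT; vc=[]
#2 0x24→b4/s0 L1-HIT; vc=[]
#3 0x20→b4/s0 L1-HIT; vc=[]
#4 0x77→b14/s0 MISS; vc=[4]
#5 0x77→b14/s0 L1-HIT; vc=[4]
#6 0x21→b4/s0 VC-HIT; vc=[14]
#7 0x25→b4/s0 L1-HIT; vc=[14]
#8 0x24→b4/s0 L1-HIT; vc=[14]
#9 0x22→b4/s0 L1-HIT; vc=[14]
#10 0x24→b4/s0 L1-HIT; vc=[14]
#11 0x27→b4/s0 L1-HIT; vc=[14]
#12 0x25→b4/s0 L1-HIT; vc=[14]
#13 0x72→b14/s0 VC-HIT; vc=[4]
#14 0x76→b14/s0 L1-HIT; vc=[4]

VC = [4]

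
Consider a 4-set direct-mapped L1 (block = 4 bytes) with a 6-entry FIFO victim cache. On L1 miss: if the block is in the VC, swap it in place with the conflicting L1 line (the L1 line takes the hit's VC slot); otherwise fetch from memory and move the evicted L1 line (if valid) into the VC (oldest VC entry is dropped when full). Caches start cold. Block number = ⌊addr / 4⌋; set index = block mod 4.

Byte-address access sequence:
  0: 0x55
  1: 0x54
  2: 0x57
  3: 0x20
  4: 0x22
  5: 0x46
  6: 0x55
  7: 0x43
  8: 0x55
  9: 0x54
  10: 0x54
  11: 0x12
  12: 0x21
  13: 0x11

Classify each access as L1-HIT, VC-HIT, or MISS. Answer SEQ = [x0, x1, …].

0: 0x55 (blk 21, set 1) → MISS  vc=[]
1: 0x54 (blk 21, set 1) → L1-HIT  vc=[]
2: 0x57 (blk 21, set 1) → L1-HIT  vc=[]
3: 0x20 (blk 8, set 0) → MISS  vc=[]
4: 0x22 (blk 8, set 0) → L1-HIT  vc=[]
5: 0x46 (blk 17, set 1) → MISS  vc=[21]
6: 0x55 (blk 21, set 1) → VC-HIT  vc=[17]
7: 0x43 (blk 16, set 0) → MISS  vc=[17, 8]
8: 0x55 (blk 21, set 1) → L1-HIT  vc=[17, 8]
9: 0x54 (blk 21, set 1) → L1-HIT  vc=[17, 8]
10: 0x54 (blk 21, set 1) → L1-HIT  vc=[17, 8]
11: 0x12 (blk 4, set 0) → MISS  vc=[17, 8, 16]
12: 0x21 (blk 8, set 0) → VC-HIT  vc=[17, 4, 16]
13: 0x11 (blk 4, set 0) → VC-HIT  vc=[17, 8, 16]

SEQ = [MISS, L1-HIT, L1-HIT, MISS, L1-HIT, MISS, VC-HIT, MISS, L1-HIT, L1-HIT, L1-HIT, MISS, VC-HIT, VC-HIT]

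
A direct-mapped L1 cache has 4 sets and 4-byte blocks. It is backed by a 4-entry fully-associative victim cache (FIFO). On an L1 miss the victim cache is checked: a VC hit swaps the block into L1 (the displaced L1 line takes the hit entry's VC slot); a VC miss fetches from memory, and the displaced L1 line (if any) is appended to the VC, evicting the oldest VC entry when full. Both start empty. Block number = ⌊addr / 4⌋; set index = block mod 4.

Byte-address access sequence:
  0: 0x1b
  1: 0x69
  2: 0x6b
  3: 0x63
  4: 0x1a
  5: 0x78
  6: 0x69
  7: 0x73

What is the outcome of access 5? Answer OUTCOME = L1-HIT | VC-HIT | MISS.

OUTCOME = MISS

  [0] addr=0x1b blk=6 s=2: MISS | VC []
  [1] addr=0x69 blk=26 s=2: MISS | VC [6]
  [2] addr=0x6b blk=26 s=2: L1-HIT | VC [6]
  [3] addr=0x63 blk=24 s=0: MISS | VC [6]
  [4] addr=0x1a blk=6 s=2: VC-HIT | VC [26]
  [5] addr=0x78 blk=30 s=2: MISS | VC [26, 6]
  [6] addr=0x69 blk=26 s=2: VC-HIT | VC [30, 6]
  [7] addr=0x73 blk=28 s=0: MISS | VC [30, 6, 24]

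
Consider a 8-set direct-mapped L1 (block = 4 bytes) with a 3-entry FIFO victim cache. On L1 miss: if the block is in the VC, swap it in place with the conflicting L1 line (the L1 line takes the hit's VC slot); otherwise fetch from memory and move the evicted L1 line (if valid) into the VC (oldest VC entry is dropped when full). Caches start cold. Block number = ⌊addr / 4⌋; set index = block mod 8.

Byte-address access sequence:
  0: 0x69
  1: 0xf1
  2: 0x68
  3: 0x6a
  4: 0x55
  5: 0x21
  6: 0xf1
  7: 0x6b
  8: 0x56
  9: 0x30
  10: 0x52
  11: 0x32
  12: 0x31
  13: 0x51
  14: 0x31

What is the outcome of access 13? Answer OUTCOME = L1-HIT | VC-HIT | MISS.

OUTCOME = VC-HIT

#0 0x69→b26/s2 MISS; vc=[]
#1 0xf1→b60/s4 MISS; vc=[]
#2 0x68→b26/s2 L1-HIT; vc=[]
#3 0x6a→b26/s2 L1-HIT; vc=[]
#4 0x55→b21/s5 MISS; vc=[]
#5 0x21→b8/s0 MISS; vc=[]
#6 0xf1→b60/s4 L1-HIT; vc=[]
#7 0x6b→b26/s2 L1-HIT; vc=[]
#8 0x56→b21/s5 L1-HIT; vc=[]
#9 0x30→b12/s4 MISS; vc=[60]
#10 0x52→b20/s4 MISS; vc=[60,12]
#11 0x32→b12/s4 VC-HIT; vc=[60,20]
#12 0x31→b12/s4 L1-HIT; vc=[60,20]
#13 0x51→b20/s4 VC-HIT; vc=[60,12]
#14 0x31→b12/s4 VC-HIT; vc=[60,20]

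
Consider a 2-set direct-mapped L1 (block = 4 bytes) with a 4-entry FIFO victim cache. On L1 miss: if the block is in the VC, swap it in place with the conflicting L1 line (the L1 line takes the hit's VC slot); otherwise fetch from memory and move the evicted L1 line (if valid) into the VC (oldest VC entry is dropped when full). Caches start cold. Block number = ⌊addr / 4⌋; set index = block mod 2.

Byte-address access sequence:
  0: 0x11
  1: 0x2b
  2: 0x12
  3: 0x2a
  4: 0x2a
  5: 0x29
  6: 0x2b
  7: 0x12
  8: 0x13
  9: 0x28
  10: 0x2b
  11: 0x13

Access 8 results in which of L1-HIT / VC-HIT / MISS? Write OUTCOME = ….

OUTCOME = L1-HIT

0: 0x11 (blk 4, set 0) → MISS  vc=[]
1: 0x2b (blk 10, set 0) → MISS  vc=[4]
2: 0x12 (blk 4, set 0) → VC-HIT  vc=[10]
3: 0x2a (blk 10, set 0) → VC-HIT  vc=[4]
4: 0x2a (blk 10, set 0) → L1-HIT  vc=[4]
5: 0x29 (blk 10, set 0) → L1-HIT  vc=[4]
6: 0x2b (blk 10, set 0) → L1-HIT  vc=[4]
7: 0x12 (blk 4, set 0) → VC-HIT  vc=[10]
8: 0x13 (blk 4, set 0) → L1-HIT  vc=[10]
9: 0x28 (blk 10, set 0) → VC-HIT  vc=[4]
10: 0x2b (blk 10, set 0) → L1-HIT  vc=[4]
11: 0x13 (blk 4, set 0) → VC-HIT  vc=[10]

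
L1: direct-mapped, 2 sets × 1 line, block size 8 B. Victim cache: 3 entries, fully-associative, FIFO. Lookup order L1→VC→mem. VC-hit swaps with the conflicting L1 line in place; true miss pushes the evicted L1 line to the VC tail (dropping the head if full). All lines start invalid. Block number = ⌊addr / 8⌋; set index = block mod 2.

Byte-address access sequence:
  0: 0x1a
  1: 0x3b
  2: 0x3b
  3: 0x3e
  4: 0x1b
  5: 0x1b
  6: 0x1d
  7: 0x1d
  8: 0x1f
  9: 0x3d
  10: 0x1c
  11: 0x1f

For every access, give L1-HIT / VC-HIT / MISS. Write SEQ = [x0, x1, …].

  [0] addr=0x1a blk=3 s=1: MISS | VC []
  [1] addr=0x3b blk=7 s=1: MISS | VC [3]
  [2] addr=0x3b blk=7 s=1: L1-HIT | VC [3]
  [3] addr=0x3e blk=7 s=1: L1-HIT | VC [3]
  [4] addr=0x1b blk=3 s=1: VC-HIT | VC [7]
  [5] addr=0x1b blk=3 s=1: L1-HIT | VC [7]
  [6] addr=0x1d blk=3 s=1: L1-HIT | VC [7]
  [7] addr=0x1d blk=3 s=1: L1-HIT | VC [7]
  [8] addr=0x1f blk=3 s=1: L1-HIT | VC [7]
  [9] addr=0x3d blk=7 s=1: VC-HIT | VC [3]
  [10] addr=0x1c blk=3 s=1: VC-HIT | VC [7]
  [11] addr=0x1f blk=3 s=1: L1-HIT | VC [7]

SEQ = [MISS, MISS, L1-HIT, L1-HIT, VC-HIT, L1-HIT, L1-HIT, L1-HIT, L1-HIT, VC-HIT, VC-HIT, L1-HIT]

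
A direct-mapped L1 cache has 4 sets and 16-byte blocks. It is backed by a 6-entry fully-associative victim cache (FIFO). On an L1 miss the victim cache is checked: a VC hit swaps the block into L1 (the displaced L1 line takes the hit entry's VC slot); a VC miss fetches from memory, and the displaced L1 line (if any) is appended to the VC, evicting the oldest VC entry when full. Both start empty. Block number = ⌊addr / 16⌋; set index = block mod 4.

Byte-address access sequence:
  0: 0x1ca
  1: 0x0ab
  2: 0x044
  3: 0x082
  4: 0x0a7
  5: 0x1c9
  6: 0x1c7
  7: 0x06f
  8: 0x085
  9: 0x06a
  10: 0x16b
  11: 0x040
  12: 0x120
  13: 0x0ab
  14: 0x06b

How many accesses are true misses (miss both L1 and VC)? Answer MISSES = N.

0: 0x1ca (blk 28, set 0) → MISS  vc=[]
1: 0xab (blk 10, set 2) → MISS  vc=[]
2: 0x44 (blk 4, set 0) → MISS  vc=[28]
3: 0x82 (blk 8, set 0) → MISS  vc=[28, 4]
4: 0xa7 (blk 10, set 2) → L1-HIT  vc=[28, 4]
5: 0x1c9 (blk 28, set 0) → VC-HIT  vc=[8, 4]
6: 0x1c7 (blk 28, set 0) → L1-HIT  vc=[8, 4]
7: 0x6f (blk 6, set 2) → MISS  vc=[8, 4, 10]
8: 0x85 (blk 8, set 0) → VC-HIT  vc=[28, 4, 10]
9: 0x6a (blk 6, set 2) → L1-HIT  vc=[28, 4, 10]
10: 0x16b (blk 22, set 2) → MISS  vc=[28, 4, 10, 6]
11: 0x40 (blk 4, set 0) → VC-HIT  vc=[28, 8, 10, 6]
12: 0x120 (blk 18, set 2) → MISS  vc=[28, 8, 10, 6, 22]
13: 0xab (blk 10, set 2) → VC-HIT  vc=[28, 8, 18, 6, 22]
14: 0x6b (blk 6, set 2) → VC-HIT  vc=[28, 8, 18, 10, 22]

MISSES = 7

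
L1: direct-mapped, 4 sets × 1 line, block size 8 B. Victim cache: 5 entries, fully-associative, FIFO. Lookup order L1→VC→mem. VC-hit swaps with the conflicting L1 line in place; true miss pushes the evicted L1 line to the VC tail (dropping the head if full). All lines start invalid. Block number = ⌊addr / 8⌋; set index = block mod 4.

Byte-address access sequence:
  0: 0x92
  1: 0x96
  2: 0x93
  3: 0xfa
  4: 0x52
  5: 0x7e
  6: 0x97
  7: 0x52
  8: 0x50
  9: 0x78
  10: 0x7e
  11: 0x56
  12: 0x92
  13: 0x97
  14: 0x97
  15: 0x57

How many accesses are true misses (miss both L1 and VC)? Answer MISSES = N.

MISSES = 4

  [0] addr=0x92 blk=18 s=2: MISS | VC []
  [1] addr=0x96 blk=18 s=2: L1-HIT | VC []
  [2] addr=0x93 blk=18 s=2: L1-HIT | VC []
  [3] addr=0xfa blk=31 s=3: MISS | VC []
  [4] addr=0x52 blk=10 s=2: MISS | VC [18]
  [5] addr=0x7e blk=15 s=3: MISS | VC [18, 31]
  [6] addr=0x97 blk=18 s=2: VC-HIT | VC [10, 31]
  [7] addr=0x52 blk=10 s=2: VC-HIT | VC [18, 31]
  [8] addr=0x50 blk=10 s=2: L1-HIT | VC [18, 31]
  [9] addr=0x78 blk=15 s=3: L1-HIT | VC [18, 31]
  [10] addr=0x7e blk=15 s=3: L1-HIT | VC [18, 31]
  [11] addr=0x56 blk=10 s=2: L1-HIT | VC [18, 31]
  [12] addr=0x92 blk=18 s=2: VC-HIT | VC [10, 31]
  [13] addr=0x97 blk=18 s=2: L1-HIT | VC [10, 31]
  [14] addr=0x97 blk=18 s=2: L1-HIT | VC [10, 31]
  [15] addr=0x57 blk=10 s=2: VC-HIT | VC [18, 31]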